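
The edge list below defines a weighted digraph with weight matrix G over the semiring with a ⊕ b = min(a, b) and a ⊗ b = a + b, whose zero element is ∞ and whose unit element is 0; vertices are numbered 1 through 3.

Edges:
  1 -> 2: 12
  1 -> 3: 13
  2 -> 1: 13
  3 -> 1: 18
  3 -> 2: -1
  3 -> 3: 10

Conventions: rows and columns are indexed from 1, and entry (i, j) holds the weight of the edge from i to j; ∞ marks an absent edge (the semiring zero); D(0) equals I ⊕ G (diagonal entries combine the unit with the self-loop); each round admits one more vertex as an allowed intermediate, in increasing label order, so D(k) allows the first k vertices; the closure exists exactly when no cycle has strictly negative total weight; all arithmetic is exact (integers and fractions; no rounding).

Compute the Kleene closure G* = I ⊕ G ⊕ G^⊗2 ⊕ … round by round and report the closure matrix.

D(0):
  [0, 12, 13]
  [13, 0, ∞]
  [18, -1, 0]
D(1):
  [0, 12, 13]
  [13, 0, 26]
  [18, -1, 0]
D(2):
  [0, 12, 13]
  [13, 0, 26]
  [12, -1, 0]
D(3):
  [0, 12, 13]
  [13, 0, 26]
  [12, -1, 0]
Answer: G* = [[0, 12, 13], [13, 0, 26], [12, -1, 0]]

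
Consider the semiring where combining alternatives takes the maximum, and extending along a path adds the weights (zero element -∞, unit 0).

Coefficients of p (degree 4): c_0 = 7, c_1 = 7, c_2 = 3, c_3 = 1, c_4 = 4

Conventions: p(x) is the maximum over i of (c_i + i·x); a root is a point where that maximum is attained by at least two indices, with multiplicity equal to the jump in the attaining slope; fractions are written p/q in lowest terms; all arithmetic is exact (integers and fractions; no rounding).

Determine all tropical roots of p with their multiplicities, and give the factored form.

hull edge (i=0, c=7) to (i=1, c=7): slope 0, span 1
hull edge (i=1, c=7) to (i=4, c=4): slope -1, span 3
Factored form: p(x) = 4 ⊗ (x ⊕ 0) ⊗ (x ⊕ 1) ⊗ (x ⊕ 1) ⊗ (x ⊕ 1)
Answer: roots = 0 (mult 1), 1 (mult 3)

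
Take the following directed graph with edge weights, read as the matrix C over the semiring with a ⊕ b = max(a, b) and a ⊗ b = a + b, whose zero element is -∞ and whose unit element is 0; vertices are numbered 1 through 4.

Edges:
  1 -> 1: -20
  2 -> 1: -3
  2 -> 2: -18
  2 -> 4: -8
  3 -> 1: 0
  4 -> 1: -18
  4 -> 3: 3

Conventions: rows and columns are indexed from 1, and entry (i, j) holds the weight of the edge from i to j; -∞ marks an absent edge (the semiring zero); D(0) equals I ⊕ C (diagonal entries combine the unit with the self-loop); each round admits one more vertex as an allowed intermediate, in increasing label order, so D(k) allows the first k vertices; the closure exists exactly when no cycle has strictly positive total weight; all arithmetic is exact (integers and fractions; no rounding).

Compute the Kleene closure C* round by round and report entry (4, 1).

D(0):
  [0, -∞, -∞, -∞]
  [-3, 0, -∞, -8]
  [0, -∞, 0, -∞]
  [-18, -∞, 3, 0]
D(1):
  [0, -∞, -∞, -∞]
  [-3, 0, -∞, -8]
  [0, -∞, 0, -∞]
  [-18, -∞, 3, 0]
D(2):
  [0, -∞, -∞, -∞]
  [-3, 0, -∞, -8]
  [0, -∞, 0, -∞]
  [-18, -∞, 3, 0]
D(3):
  [0, -∞, -∞, -∞]
  [-3, 0, -∞, -8]
  [0, -∞, 0, -∞]
  [3, -∞, 3, 0]
D(4):
  [0, -∞, -∞, -∞]
  [-3, 0, -5, -8]
  [0, -∞, 0, -∞]
  [3, -∞, 3, 0]
Answer: C*[4][1] = 3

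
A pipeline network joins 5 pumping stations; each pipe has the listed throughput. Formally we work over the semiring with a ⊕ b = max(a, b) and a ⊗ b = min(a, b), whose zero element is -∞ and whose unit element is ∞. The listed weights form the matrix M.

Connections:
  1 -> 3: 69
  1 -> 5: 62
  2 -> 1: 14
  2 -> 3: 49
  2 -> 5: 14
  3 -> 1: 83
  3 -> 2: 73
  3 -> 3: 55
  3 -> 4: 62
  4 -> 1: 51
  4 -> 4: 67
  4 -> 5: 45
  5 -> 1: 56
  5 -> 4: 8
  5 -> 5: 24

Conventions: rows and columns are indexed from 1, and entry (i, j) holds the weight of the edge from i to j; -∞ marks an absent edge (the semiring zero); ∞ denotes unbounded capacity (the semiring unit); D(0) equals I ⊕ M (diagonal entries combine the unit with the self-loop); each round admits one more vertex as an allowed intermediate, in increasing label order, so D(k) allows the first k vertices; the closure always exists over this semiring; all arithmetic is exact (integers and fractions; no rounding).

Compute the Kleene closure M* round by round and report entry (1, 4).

D(0):
  [∞, -∞, 69, -∞, 62]
  [14, ∞, 49, -∞, 14]
  [83, 73, ∞, 62, -∞]
  [51, -∞, -∞, ∞, 45]
  [56, -∞, -∞, 8, ∞]
D(1):
  [∞, -∞, 69, -∞, 62]
  [14, ∞, 49, -∞, 14]
  [83, 73, ∞, 62, 62]
  [51, -∞, 51, ∞, 51]
  [56, -∞, 56, 8, ∞]
D(2):
  [∞, -∞, 69, -∞, 62]
  [14, ∞, 49, -∞, 14]
  [83, 73, ∞, 62, 62]
  [51, -∞, 51, ∞, 51]
  [56, -∞, 56, 8, ∞]
D(3):
  [∞, 69, 69, 62, 62]
  [49, ∞, 49, 49, 49]
  [83, 73, ∞, 62, 62]
  [51, 51, 51, ∞, 51]
  [56, 56, 56, 56, ∞]
D(4):
  [∞, 69, 69, 62, 62]
  [49, ∞, 49, 49, 49]
  [83, 73, ∞, 62, 62]
  [51, 51, 51, ∞, 51]
  [56, 56, 56, 56, ∞]
D(5):
  [∞, 69, 69, 62, 62]
  [49, ∞, 49, 49, 49]
  [83, 73, ∞, 62, 62]
  [51, 51, 51, ∞, 51]
  [56, 56, 56, 56, ∞]
Answer: M*[1][4] = 62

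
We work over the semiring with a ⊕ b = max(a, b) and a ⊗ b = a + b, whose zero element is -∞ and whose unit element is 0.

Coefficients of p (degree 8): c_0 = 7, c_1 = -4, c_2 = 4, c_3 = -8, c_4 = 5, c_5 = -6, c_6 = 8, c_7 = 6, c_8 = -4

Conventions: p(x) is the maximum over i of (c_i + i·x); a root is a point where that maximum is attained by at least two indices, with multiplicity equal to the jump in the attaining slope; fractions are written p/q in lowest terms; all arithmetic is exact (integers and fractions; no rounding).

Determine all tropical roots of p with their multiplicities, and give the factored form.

hull edge (i=0, c=7) to (i=6, c=8): slope 1/6, span 6
hull edge (i=6, c=8) to (i=7, c=6): slope -2, span 1
hull edge (i=7, c=6) to (i=8, c=-4): slope -10, span 1
Factored form: p(x) = -4 ⊗ (x ⊕ (-1/6)) ⊗ (x ⊕ (-1/6)) ⊗ (x ⊕ (-1/6)) ⊗ (x ⊕ (-1/6)) ⊗ (x ⊕ (-1/6)) ⊗ (x ⊕ (-1/6)) ⊗ (x ⊕ 2) ⊗ (x ⊕ 10)
Answer: roots = -1/6 (mult 6), 2 (mult 1), 10 (mult 1)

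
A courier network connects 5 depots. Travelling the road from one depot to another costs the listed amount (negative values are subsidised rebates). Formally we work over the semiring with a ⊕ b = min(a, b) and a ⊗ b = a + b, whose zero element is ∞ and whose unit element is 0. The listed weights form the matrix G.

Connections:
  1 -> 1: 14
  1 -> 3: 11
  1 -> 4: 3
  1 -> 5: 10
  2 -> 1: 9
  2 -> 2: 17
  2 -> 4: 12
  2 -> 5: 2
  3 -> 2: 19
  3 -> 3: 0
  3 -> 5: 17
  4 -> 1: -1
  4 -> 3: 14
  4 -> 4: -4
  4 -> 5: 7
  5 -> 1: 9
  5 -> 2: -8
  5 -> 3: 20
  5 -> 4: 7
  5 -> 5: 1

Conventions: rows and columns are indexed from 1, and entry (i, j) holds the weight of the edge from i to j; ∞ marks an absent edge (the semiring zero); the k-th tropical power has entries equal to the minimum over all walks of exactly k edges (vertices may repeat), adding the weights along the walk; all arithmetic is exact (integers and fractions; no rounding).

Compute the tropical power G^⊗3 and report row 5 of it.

G^⊗2:
  [2, 2, 11, -1, 10]
  [11, -6, 20, 8, 3]
  [26, 9, 0, 24, 17]
  [-5, -1, 10, -8, 3]
  [1, -7, 20, 3, -6]
G^⊗3:
  [-2, 2, 11, -5, 4]
  [3, -5, 20, 4, -4]
  [18, 9, 0, 20, 11]
  [-9, -5, 6, -12, -1]
  [2, -14, 12, -1, -5]
Answer: row 5 of G^⊗3 = [2, -14, 12, -1, -5]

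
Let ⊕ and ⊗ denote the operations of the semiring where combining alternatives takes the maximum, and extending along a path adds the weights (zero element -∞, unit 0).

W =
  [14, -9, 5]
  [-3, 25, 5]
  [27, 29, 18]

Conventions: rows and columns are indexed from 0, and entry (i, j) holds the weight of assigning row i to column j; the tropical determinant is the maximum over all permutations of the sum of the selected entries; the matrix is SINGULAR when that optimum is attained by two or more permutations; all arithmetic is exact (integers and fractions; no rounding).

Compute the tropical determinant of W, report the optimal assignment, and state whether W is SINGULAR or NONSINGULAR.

σ = (0, 1, 2): 14 + 25 + 18 = 57
σ = (0, 2, 1): 14 + 5 + 29 = 48
σ = (1, 0, 2): (-9) + (-3) + 18 = 6
σ = (1, 2, 0): (-9) + 5 + 27 = 23
σ = (2, 0, 1): 5 + (-3) + 29 = 31
σ = (2, 1, 0): 5 + 25 + 27 = 57
Optimal value attained by: σ = (0, 1, 2).
Answer: det⊕(W) = 57; verdict: SINGULAR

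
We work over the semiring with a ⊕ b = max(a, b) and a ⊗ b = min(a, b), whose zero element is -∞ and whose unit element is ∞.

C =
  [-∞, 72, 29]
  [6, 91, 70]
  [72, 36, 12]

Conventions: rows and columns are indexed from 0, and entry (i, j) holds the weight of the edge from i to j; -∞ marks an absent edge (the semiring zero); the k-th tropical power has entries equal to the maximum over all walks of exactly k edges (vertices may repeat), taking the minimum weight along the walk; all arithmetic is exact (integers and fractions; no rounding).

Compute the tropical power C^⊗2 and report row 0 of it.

C^⊗2:
  [29, 72, 70]
  [70, 91, 70]
  [12, 72, 36]
Answer: row 0 of C^⊗2 = [29, 72, 70]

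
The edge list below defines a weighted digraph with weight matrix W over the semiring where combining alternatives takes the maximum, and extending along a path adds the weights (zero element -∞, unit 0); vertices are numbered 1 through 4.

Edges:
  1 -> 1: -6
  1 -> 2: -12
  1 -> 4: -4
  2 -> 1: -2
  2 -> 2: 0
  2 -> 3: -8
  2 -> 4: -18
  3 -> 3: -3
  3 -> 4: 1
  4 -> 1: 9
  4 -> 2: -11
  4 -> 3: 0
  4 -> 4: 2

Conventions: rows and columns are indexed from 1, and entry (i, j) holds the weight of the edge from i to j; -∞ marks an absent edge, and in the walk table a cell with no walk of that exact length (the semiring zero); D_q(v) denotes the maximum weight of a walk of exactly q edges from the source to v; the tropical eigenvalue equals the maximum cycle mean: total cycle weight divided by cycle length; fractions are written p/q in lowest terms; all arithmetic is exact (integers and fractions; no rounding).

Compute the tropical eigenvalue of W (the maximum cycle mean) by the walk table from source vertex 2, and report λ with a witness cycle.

q=0: [-∞, 0, -∞, -∞]
q=1: [-2, 0, -8, -18]
q=2: [-2, 0, -8, -6]
q=3: [3, 0, -6, -4]
q=4: [5, 0, -4, -1]
Optimal cycle mean attained by: cycle 1->4->1, total (-4) + 9, length 2.
Answer: λ = 5/2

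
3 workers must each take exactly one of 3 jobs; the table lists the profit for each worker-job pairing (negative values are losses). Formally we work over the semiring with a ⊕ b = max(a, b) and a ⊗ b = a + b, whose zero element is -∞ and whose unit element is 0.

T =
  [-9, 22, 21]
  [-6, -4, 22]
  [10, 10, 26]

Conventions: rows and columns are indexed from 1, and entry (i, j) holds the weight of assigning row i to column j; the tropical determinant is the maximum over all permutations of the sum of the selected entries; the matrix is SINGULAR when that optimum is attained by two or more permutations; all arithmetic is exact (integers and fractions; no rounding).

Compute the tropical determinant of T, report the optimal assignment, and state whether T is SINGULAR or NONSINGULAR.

σ = (1, 2, 3): (-9) + (-4) + 26 = 13
σ = (1, 3, 2): (-9) + 22 + 10 = 23
σ = (2, 1, 3): 22 + (-6) + 26 = 42
σ = (2, 3, 1): 22 + 22 + 10 = 54
σ = (3, 1, 2): 21 + (-6) + 10 = 25
σ = (3, 2, 1): 21 + (-4) + 10 = 27
Optimal value attained by: σ = (2, 3, 1).
Answer: det⊕(T) = 54; verdict: NONSINGULAR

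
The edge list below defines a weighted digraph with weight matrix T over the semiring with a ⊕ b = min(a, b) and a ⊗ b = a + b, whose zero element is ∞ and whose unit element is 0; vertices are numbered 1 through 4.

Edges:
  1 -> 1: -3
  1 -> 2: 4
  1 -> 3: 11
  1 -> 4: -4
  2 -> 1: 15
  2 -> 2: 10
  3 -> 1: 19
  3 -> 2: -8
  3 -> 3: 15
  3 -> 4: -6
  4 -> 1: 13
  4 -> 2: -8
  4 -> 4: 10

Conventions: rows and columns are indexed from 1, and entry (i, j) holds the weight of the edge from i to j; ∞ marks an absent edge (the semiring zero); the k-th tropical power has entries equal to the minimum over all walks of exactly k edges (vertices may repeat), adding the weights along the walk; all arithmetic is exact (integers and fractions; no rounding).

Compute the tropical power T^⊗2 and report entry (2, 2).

T^⊗2:
  [-6, -12, 8, -7]
  [12, 19, 26, 11]
  [7, -14, 30, 4]
  [7, 2, 24, 9]
Key observation: the optimum is the walk 2->1->2, with weight 15 + 4 = 19.
Optimal value attained by: walk 2->1->2.
Answer: (T^⊗2)[2][2] = 19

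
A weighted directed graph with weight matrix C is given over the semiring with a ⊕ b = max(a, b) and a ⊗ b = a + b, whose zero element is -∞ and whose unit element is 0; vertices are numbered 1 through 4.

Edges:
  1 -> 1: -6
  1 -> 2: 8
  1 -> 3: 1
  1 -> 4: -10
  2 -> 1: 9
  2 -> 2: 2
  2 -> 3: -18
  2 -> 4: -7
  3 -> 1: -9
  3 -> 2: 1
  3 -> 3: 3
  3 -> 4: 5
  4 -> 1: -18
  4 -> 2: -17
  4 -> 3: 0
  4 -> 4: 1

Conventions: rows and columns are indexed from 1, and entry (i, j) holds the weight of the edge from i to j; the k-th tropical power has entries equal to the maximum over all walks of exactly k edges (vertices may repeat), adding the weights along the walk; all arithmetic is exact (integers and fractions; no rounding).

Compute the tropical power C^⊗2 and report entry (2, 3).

C^⊗2:
  [17, 10, 4, 6]
  [11, 17, 10, -1]
  [10, 4, 6, 8]
  [-8, 1, 3, 5]
Key observation: the optimum is the walk 2->1->3, with weight 9 + 1 = 10.
Optimal value attained by: walk 2->1->3.
Answer: (C^⊗2)[2][3] = 10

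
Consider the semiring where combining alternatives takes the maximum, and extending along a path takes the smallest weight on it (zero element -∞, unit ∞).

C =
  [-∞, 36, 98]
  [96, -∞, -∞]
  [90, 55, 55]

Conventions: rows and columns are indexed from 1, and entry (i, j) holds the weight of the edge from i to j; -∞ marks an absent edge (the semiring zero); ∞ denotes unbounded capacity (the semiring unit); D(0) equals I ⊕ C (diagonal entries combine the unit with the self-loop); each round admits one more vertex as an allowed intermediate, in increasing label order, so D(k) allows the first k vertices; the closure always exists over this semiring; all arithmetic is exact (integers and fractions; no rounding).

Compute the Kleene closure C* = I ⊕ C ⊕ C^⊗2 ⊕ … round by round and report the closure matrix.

D(0):
  [∞, 36, 98]
  [96, ∞, -∞]
  [90, 55, ∞]
D(1):
  [∞, 36, 98]
  [96, ∞, 96]
  [90, 55, ∞]
D(2):
  [∞, 36, 98]
  [96, ∞, 96]
  [90, 55, ∞]
D(3):
  [∞, 55, 98]
  [96, ∞, 96]
  [90, 55, ∞]
Answer: C* = [[∞, 55, 98], [96, ∞, 96], [90, 55, ∞]]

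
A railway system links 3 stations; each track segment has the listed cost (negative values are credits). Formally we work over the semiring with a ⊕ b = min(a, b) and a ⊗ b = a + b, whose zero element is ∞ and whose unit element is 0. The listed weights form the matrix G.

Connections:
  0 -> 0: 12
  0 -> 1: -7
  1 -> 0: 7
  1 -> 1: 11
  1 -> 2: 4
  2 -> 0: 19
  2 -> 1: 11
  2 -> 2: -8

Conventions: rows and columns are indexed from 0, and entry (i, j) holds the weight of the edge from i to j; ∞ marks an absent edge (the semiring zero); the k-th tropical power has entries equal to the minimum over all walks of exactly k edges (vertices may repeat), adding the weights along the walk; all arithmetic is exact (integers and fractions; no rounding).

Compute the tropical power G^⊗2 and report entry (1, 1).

G^⊗2:
  [0, 4, -3]
  [18, 0, -4]
  [11, 3, -16]
Key observation: the optimum is the walk 1->0->1, with weight 7 + (-7) = 0.
Optimal value attained by: walk 1->0->1.
Answer: (G^⊗2)[1][1] = 0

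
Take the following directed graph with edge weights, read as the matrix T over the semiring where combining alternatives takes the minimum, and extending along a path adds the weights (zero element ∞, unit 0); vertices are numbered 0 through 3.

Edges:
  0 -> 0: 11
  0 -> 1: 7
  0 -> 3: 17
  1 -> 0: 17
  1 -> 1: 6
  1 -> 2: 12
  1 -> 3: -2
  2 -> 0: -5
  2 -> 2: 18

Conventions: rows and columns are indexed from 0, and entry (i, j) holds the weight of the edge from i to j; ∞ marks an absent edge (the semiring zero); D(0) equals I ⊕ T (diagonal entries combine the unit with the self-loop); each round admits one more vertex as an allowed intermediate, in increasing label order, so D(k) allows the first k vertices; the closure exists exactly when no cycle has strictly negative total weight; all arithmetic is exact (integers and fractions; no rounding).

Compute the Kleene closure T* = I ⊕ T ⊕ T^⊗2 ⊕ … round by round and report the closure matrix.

D(0):
  [0, 7, ∞, 17]
  [17, 0, 12, -2]
  [-5, ∞, 0, ∞]
  [∞, ∞, ∞, 0]
D(1):
  [0, 7, ∞, 17]
  [17, 0, 12, -2]
  [-5, 2, 0, 12]
  [∞, ∞, ∞, 0]
D(2):
  [0, 7, 19, 5]
  [17, 0, 12, -2]
  [-5, 2, 0, 0]
  [∞, ∞, ∞, 0]
D(3):
  [0, 7, 19, 5]
  [7, 0, 12, -2]
  [-5, 2, 0, 0]
  [∞, ∞, ∞, 0]
D(4):
  [0, 7, 19, 5]
  [7, 0, 12, -2]
  [-5, 2, 0, 0]
  [∞, ∞, ∞, 0]
Answer: T* = [[0, 7, 19, 5], [7, 0, 12, -2], [-5, 2, 0, 0], [∞, ∞, ∞, 0]]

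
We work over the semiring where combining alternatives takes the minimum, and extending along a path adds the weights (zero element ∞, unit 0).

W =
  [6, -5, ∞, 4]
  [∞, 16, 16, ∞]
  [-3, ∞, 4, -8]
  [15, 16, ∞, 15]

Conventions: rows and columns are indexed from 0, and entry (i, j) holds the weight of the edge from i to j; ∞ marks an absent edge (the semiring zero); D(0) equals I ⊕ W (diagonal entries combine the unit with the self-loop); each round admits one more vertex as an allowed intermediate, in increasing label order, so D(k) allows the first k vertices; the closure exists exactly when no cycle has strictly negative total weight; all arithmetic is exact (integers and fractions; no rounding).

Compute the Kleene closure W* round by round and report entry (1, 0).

D(0):
  [0, -5, ∞, 4]
  [∞, 0, 16, ∞]
  [-3, ∞, 0, -8]
  [15, 16, ∞, 0]
D(1):
  [0, -5, ∞, 4]
  [∞, 0, 16, ∞]
  [-3, -8, 0, -8]
  [15, 10, ∞, 0]
D(2):
  [0, -5, 11, 4]
  [∞, 0, 16, ∞]
  [-3, -8, 0, -8]
  [15, 10, 26, 0]
D(3):
  [0, -5, 11, 3]
  [13, 0, 16, 8]
  [-3, -8, 0, -8]
  [15, 10, 26, 0]
D(4):
  [0, -5, 11, 3]
  [13, 0, 16, 8]
  [-3, -8, 0, -8]
  [15, 10, 26, 0]
Answer: W*[1][0] = 13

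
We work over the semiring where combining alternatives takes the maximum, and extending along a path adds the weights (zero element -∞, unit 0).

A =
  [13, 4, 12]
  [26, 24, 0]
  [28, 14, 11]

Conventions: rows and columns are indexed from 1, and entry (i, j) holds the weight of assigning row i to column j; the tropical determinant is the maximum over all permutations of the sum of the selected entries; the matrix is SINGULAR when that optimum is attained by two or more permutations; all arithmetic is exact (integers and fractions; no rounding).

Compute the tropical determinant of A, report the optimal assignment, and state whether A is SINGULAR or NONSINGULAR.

σ = (1, 2, 3): 13 + 24 + 11 = 48
σ = (1, 3, 2): 13 + 0 + 14 = 27
σ = (2, 1, 3): 4 + 26 + 11 = 41
σ = (2, 3, 1): 4 + 0 + 28 = 32
σ = (3, 1, 2): 12 + 26 + 14 = 52
σ = (3, 2, 1): 12 + 24 + 28 = 64
Optimal value attained by: σ = (3, 2, 1).
Answer: det⊕(A) = 64; verdict: NONSINGULAR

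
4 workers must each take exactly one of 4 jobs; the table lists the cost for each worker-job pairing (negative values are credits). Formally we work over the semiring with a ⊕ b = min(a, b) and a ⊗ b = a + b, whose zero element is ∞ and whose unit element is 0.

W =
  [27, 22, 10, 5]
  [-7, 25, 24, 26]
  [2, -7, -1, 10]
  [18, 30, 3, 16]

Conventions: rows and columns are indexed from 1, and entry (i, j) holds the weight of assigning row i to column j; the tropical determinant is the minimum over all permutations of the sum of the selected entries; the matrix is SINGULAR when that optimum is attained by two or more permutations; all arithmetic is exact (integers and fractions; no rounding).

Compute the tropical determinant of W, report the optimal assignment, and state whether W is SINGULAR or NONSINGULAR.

σ = (1, 2, 3, 4): 27 + 25 + (-1) + 16 = 67
σ = (1, 2, 4, 3): 27 + 25 + 10 + 3 = 65
σ = (1, 3, 2, 4): 27 + 24 + (-7) + 16 = 60
σ = (1, 3, 4, 2): 27 + 24 + 10 + 30 = 91
σ = (1, 4, 2, 3): 27 + 26 + (-7) + 3 = 49
σ = (1, 4, 3, 2): 27 + 26 + (-1) + 30 = 82
σ = (2, 1, 3, 4): 22 + (-7) + (-1) + 16 = 30
σ = (2, 1, 4, 3): 22 + (-7) + 10 + 3 = 28
σ = (2, 3, 1, 4): 22 + 24 + 2 + 16 = 64
σ = (2, 3, 4, 1): 22 + 24 + 10 + 18 = 74
σ = (2, 4, 1, 3): 22 + 26 + 2 + 3 = 53
σ = (2, 4, 3, 1): 22 + 26 + (-1) + 18 = 65
σ = (3, 1, 2, 4): 10 + (-7) + (-7) + 16 = 12
σ = (3, 1, 4, 2): 10 + (-7) + 10 + 30 = 43
σ = (3, 2, 1, 4): 10 + 25 + 2 + 16 = 53
σ = (3, 2, 4, 1): 10 + 25 + 10 + 18 = 63
σ = (3, 4, 1, 2): 10 + 26 + 2 + 30 = 68
σ = (3, 4, 2, 1): 10 + 26 + (-7) + 18 = 47
σ = (4, 1, 2, 3): 5 + (-7) + (-7) + 3 = -6
σ = (4, 1, 3, 2): 5 + (-7) + (-1) + 30 = 27
σ = (4, 2, 1, 3): 5 + 25 + 2 + 3 = 35
σ = (4, 2, 3, 1): 5 + 25 + (-1) + 18 = 47
σ = (4, 3, 1, 2): 5 + 24 + 2 + 30 = 61
σ = (4, 3, 2, 1): 5 + 24 + (-7) + 18 = 40
Optimal value attained by: σ = (4, 1, 2, 3).
Answer: det⊕(W) = -6; verdict: NONSINGULAR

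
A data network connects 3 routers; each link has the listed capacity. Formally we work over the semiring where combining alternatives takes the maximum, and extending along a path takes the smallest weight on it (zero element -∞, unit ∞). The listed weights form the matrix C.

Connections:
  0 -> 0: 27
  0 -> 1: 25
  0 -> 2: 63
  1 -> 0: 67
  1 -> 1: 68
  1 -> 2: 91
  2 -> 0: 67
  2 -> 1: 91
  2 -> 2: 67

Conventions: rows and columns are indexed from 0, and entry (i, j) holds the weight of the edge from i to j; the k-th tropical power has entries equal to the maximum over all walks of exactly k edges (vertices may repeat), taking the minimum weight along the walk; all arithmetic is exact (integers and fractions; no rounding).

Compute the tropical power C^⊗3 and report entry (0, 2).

C^⊗2:
  [63, 63, 63]
  [67, 91, 68]
  [67, 68, 91]
C^⊗3:
  [63, 63, 63]
  [67, 68, 91]
  [67, 91, 68]
Key observation: the optimum is the walk 0->2->1->2, with weight 63 min 91 min 91 = 63.
Optimal value attained by: walk 0->2->1->2.
Answer: (C^⊗3)[0][2] = 63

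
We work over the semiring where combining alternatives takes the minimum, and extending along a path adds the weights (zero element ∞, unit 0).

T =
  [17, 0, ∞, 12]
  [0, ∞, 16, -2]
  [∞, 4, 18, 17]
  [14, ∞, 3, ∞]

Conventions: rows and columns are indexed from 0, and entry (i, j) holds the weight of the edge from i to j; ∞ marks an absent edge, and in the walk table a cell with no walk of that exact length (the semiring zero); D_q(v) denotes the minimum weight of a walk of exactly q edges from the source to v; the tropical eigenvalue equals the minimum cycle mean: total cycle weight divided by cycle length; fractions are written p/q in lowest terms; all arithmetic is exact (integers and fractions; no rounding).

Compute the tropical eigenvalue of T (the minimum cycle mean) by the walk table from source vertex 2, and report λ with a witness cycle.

q=0: [∞, ∞, 0, ∞]
q=1: [∞, 4, 18, 17]
q=2: [4, 22, 20, 2]
q=3: [16, 4, 5, 16]
q=4: [4, 9, 19, 2]
Optimal cycle mean attained by: cycle 0->1->0, total 0 + 0, length 2.
Answer: λ = 0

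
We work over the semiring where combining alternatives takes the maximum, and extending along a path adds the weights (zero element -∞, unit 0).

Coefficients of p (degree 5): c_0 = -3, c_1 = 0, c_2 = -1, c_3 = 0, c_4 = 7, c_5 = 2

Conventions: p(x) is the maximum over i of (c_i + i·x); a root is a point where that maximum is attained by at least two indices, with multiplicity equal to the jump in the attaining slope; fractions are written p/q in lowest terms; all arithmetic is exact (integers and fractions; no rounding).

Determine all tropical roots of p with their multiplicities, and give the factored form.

hull edge (i=0, c=-3) to (i=1, c=0): slope 3, span 1
hull edge (i=1, c=0) to (i=4, c=7): slope 7/3, span 3
hull edge (i=4, c=7) to (i=5, c=2): slope -5, span 1
Factored form: p(x) = 2 ⊗ (x ⊕ (-3)) ⊗ (x ⊕ (-7/3)) ⊗ (x ⊕ (-7/3)) ⊗ (x ⊕ (-7/3)) ⊗ (x ⊕ 5)
Answer: roots = -3 (mult 1), -7/3 (mult 3), 5 (mult 1)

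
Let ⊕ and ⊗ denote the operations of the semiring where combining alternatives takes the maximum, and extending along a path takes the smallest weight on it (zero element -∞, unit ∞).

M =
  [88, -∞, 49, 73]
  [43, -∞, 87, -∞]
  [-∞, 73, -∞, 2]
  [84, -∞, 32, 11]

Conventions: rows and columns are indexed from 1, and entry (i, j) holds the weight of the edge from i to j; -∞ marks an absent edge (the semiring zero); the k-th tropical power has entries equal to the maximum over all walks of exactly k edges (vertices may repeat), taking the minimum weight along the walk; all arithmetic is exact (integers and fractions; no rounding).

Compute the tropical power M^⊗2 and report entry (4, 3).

M^⊗2:
  [88, 49, 49, 73]
  [43, 73, 43, 43]
  [43, -∞, 73, 2]
  [84, 32, 49, 73]
Key observation: the optimum is the walk 4->1->3, with weight 84 min 49 = 49.
Optimal value attained by: walk 4->1->3.
Answer: (M^⊗2)[4][3] = 49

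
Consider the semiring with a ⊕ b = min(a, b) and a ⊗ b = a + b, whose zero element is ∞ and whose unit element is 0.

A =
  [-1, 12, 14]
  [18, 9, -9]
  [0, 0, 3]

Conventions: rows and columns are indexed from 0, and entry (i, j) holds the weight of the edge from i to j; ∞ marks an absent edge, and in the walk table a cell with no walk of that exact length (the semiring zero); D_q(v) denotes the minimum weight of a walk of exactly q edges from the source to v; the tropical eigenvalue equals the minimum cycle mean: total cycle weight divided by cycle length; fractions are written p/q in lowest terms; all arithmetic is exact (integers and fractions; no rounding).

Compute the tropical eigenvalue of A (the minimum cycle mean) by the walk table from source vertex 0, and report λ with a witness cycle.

q=0: [0, ∞, ∞]
q=1: [-1, 12, 14]
q=2: [-2, 11, 3]
q=3: [-3, 3, 2]
Optimal cycle mean attained by: cycle 1->2->1, total (-9) + 0, length 2.
Answer: λ = -9/2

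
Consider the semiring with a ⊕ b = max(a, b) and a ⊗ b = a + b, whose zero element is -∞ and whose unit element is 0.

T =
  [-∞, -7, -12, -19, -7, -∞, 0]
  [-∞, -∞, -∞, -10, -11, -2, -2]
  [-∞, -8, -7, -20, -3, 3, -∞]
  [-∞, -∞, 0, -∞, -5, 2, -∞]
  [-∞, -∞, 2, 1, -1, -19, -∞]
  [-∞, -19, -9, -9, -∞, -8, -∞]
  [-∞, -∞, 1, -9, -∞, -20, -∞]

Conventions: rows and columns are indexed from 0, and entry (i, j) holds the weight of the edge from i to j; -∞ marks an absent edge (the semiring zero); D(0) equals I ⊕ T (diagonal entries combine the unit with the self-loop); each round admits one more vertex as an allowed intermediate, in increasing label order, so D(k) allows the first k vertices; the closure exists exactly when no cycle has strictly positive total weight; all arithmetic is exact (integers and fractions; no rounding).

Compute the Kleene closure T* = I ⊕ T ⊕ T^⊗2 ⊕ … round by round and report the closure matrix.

D(0):
  [0, -7, -12, -19, -7, -∞, 0]
  [-∞, 0, -∞, -10, -11, -2, -2]
  [-∞, -8, 0, -20, -3, 3, -∞]
  [-∞, -∞, 0, 0, -5, 2, -∞]
  [-∞, -∞, 2, 1, 0, -19, -∞]
  [-∞, -19, -9, -9, -∞, 0, -∞]
  [-∞, -∞, 1, -9, -∞, -20, 0]
D(1):
  [0, -7, -12, -19, -7, -∞, 0]
  [-∞, 0, -∞, -10, -11, -2, -2]
  [-∞, -8, 0, -20, -3, 3, -∞]
  [-∞, -∞, 0, 0, -5, 2, -∞]
  [-∞, -∞, 2, 1, 0, -19, -∞]
  [-∞, -19, -9, -9, -∞, 0, -∞]
  [-∞, -∞, 1, -9, -∞, -20, 0]
D(2):
  [0, -7, -12, -17, -7, -9, 0]
  [-∞, 0, -∞, -10, -11, -2, -2]
  [-∞, -8, 0, -18, -3, 3, -10]
  [-∞, -∞, 0, 0, -5, 2, -∞]
  [-∞, -∞, 2, 1, 0, -19, -∞]
  [-∞, -19, -9, -9, -30, 0, -21]
  [-∞, -∞, 1, -9, -∞, -20, 0]
D(3):
  [0, -7, -12, -17, -7, -9, 0]
  [-∞, 0, -∞, -10, -11, -2, -2]
  [-∞, -8, 0, -18, -3, 3, -10]
  [-∞, -8, 0, 0, -3, 3, -10]
  [-∞, -6, 2, 1, 0, 5, -8]
  [-∞, -17, -9, -9, -12, 0, -19]
  [-∞, -7, 1, -9, -2, 4, 0]
D(4):
  [0, -7, -12, -17, -7, -9, 0]
  [-∞, 0, -10, -10, -11, -2, -2]
  [-∞, -8, 0, -18, -3, 3, -10]
  [-∞, -8, 0, 0, -3, 3, -10]
  [-∞, -6, 2, 1, 0, 5, -8]
  [-∞, -17, -9, -9, -12, 0, -19]
  [-∞, -7, 1, -9, -2, 4, 0]
D(5):
  [0, -7, -5, -6, -7, -2, 0]
  [-∞, 0, -9, -10, -11, -2, -2]
  [-∞, -8, 0, -2, -3, 3, -10]
  [-∞, -8, 0, 0, -3, 3, -10]
  [-∞, -6, 2, 1, 0, 5, -8]
  [-∞, -17, -9, -9, -12, 0, -19]
  [-∞, -7, 1, -1, -2, 4, 0]
D(6):
  [0, -7, -5, -6, -7, -2, 0]
  [-∞, 0, -9, -10, -11, -2, -2]
  [-∞, -8, 0, -2, -3, 3, -10]
  [-∞, -8, 0, 0, -3, 3, -10]
  [-∞, -6, 2, 1, 0, 5, -8]
  [-∞, -17, -9, -9, -12, 0, -19]
  [-∞, -7, 1, -1, -2, 4, 0]
D(7):
  [0, -7, 1, -1, -2, 4, 0]
  [-∞, 0, -1, -3, -4, 2, -2]
  [-∞, -8, 0, -2, -3, 3, -10]
  [-∞, -8, 0, 0, -3, 3, -10]
  [-∞, -6, 2, 1, 0, 5, -8]
  [-∞, -17, -9, -9, -12, 0, -19]
  [-∞, -7, 1, -1, -2, 4, 0]
Answer: T* = [[0, -7, 1, -1, -2, 4, 0], [-∞, 0, -1, -3, -4, 2, -2], [-∞, -8, 0, -2, -3, 3, -10], [-∞, -8, 0, 0, -3, 3, -10], [-∞, -6, 2, 1, 0, 5, -8], [-∞, -17, -9, -9, -12, 0, -19], [-∞, -7, 1, -1, -2, 4, 0]]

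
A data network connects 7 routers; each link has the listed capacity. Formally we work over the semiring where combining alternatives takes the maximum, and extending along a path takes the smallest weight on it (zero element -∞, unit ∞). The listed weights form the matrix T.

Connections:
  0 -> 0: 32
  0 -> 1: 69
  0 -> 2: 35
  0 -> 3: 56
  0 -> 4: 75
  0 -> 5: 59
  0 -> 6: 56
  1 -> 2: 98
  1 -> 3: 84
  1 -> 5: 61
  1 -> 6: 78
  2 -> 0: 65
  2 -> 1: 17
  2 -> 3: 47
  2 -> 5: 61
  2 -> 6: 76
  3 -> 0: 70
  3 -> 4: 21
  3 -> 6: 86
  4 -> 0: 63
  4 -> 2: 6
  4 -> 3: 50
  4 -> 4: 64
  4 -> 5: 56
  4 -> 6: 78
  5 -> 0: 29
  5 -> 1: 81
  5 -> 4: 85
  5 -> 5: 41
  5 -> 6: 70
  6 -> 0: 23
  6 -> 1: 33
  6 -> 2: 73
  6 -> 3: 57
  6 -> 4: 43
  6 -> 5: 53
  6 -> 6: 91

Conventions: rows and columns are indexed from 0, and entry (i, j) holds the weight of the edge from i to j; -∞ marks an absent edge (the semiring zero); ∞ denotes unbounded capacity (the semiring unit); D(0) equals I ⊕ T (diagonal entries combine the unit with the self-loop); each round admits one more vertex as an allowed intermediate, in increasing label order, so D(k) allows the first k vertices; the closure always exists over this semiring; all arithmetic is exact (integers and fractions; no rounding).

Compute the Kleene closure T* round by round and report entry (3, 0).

D(0):
  [∞, 69, 35, 56, 75, 59, 56]
  [-∞, ∞, 98, 84, -∞, 61, 78]
  [65, 17, ∞, 47, -∞, 61, 76]
  [70, -∞, -∞, ∞, 21, -∞, 86]
  [63, -∞, 6, 50, ∞, 56, 78]
  [29, 81, -∞, -∞, 85, ∞, 70]
  [23, 33, 73, 57, 43, 53, ∞]
D(1):
  [∞, 69, 35, 56, 75, 59, 56]
  [-∞, ∞, 98, 84, -∞, 61, 78]
  [65, 65, ∞, 56, 65, 61, 76]
  [70, 69, 35, ∞, 70, 59, 86]
  [63, 63, 35, 56, ∞, 59, 78]
  [29, 81, 29, 29, 85, ∞, 70]
  [23, 33, 73, 57, 43, 53, ∞]
D(2):
  [∞, 69, 69, 69, 75, 61, 69]
  [-∞, ∞, 98, 84, -∞, 61, 78]
  [65, 65, ∞, 65, 65, 61, 76]
  [70, 69, 69, ∞, 70, 61, 86]
  [63, 63, 63, 63, ∞, 61, 78]
  [29, 81, 81, 81, 85, ∞, 78]
  [23, 33, 73, 57, 43, 53, ∞]
D(3):
  [∞, 69, 69, 69, 75, 61, 69]
  [65, ∞, 98, 84, 65, 61, 78]
  [65, 65, ∞, 65, 65, 61, 76]
  [70, 69, 69, ∞, 70, 61, 86]
  [63, 63, 63, 63, ∞, 61, 78]
  [65, 81, 81, 81, 85, ∞, 78]
  [65, 65, 73, 65, 65, 61, ∞]
D(4):
  [∞, 69, 69, 69, 75, 61, 69]
  [70, ∞, 98, 84, 70, 61, 84]
  [65, 65, ∞, 65, 65, 61, 76]
  [70, 69, 69, ∞, 70, 61, 86]
  [63, 63, 63, 63, ∞, 61, 78]
  [70, 81, 81, 81, 85, ∞, 81]
  [65, 65, 73, 65, 65, 61, ∞]
D(5):
  [∞, 69, 69, 69, 75, 61, 75]
  [70, ∞, 98, 84, 70, 61, 84]
  [65, 65, ∞, 65, 65, 61, 76]
  [70, 69, 69, ∞, 70, 61, 86]
  [63, 63, 63, 63, ∞, 61, 78]
  [70, 81, 81, 81, 85, ∞, 81]
  [65, 65, 73, 65, 65, 61, ∞]
D(6):
  [∞, 69, 69, 69, 75, 61, 75]
  [70, ∞, 98, 84, 70, 61, 84]
  [65, 65, ∞, 65, 65, 61, 76]
  [70, 69, 69, ∞, 70, 61, 86]
  [63, 63, 63, 63, ∞, 61, 78]
  [70, 81, 81, 81, 85, ∞, 81]
  [65, 65, 73, 65, 65, 61, ∞]
D(7):
  [∞, 69, 73, 69, 75, 61, 75]
  [70, ∞, 98, 84, 70, 61, 84]
  [65, 65, ∞, 65, 65, 61, 76]
  [70, 69, 73, ∞, 70, 61, 86]
  [65, 65, 73, 65, ∞, 61, 78]
  [70, 81, 81, 81, 85, ∞, 81]
  [65, 65, 73, 65, 65, 61, ∞]
Answer: T*[3][0] = 70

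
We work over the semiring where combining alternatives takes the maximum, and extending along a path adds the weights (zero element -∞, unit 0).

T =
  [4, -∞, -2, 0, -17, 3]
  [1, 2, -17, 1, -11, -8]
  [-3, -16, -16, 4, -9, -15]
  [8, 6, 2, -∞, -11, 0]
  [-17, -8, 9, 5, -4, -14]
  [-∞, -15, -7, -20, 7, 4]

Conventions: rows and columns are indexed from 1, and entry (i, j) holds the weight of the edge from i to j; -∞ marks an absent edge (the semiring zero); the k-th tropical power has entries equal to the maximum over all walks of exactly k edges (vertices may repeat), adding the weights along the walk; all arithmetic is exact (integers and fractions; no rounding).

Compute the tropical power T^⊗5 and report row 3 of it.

T^⊗2:
  [8, 6, 2, 4, 10, 7]
  [9, 7, 3, 3, -1, 4]
  [12, 10, 6, -3, -7, 4]
  [12, 8, 6, 8, 7, 11]
  [13, 11, 7, 13, 0, 5]
  [-10, -1, 16, 12, 11, 8]
T^⊗3:
  [12, 10, 19, 15, 14, 11]
  [13, 9, 8, 9, 11, 12]
  [16, 12, 10, 12, 11, 15]
  [16, 14, 16, 12, 18, 15]
  [21, 19, 15, 13, 12, 16]
  [20, 18, 20, 20, 15, 12]
T^⊗4:
  [23, 21, 23, 23, 18, 15]
  [17, 15, 20, 16, 19, 16]
  [20, 18, 20, 16, 22, 19]
  [20, 18, 27, 23, 22, 19]
  [25, 21, 21, 21, 23, 24]
  [28, 26, 24, 24, 19, 23]
T^⊗5:
  [31, 29, 27, 27, 22, 26]
  [24, 22, 28, 24, 23, 20]
  [24, 22, 31, 27, 26, 23]
  [31, 29, 31, 31, 26, 23]
  [29, 27, 32, 28, 31, 28]
  [32, 30, 28, 28, 30, 31]
Answer: row 3 of T^⊗5 = [24, 22, 31, 27, 26, 23]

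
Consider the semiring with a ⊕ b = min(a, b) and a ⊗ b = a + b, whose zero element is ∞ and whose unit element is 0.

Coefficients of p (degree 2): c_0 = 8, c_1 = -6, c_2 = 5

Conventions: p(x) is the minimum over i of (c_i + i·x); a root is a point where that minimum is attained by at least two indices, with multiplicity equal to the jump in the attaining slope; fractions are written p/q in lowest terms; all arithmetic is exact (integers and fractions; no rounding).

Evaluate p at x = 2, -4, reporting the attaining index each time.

p(2) = min(8+0·2=8, -6+1·2=-4, 5+2·2=9) = -4 (attained by i=1)
p(-4) = min(8+0·(-4)=8, -6+1·(-4)=-10, 5+2·(-4)=-3) = -10 (attained by i=1)
Answer: p(2) = -4; p(-4) = -10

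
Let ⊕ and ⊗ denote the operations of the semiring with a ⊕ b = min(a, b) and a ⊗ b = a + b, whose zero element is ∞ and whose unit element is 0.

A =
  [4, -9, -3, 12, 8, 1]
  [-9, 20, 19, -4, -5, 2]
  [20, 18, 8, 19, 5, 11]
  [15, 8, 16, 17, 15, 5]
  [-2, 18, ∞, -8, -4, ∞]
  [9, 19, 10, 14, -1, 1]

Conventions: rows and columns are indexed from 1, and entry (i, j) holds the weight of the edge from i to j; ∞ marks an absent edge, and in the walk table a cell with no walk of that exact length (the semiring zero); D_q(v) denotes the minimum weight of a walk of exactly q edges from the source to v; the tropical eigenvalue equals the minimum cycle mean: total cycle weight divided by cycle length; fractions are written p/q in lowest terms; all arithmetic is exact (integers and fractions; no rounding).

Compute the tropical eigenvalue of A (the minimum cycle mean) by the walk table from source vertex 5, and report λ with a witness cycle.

q=0: [∞, ∞, ∞, ∞, 0, ∞]
q=1: [-2, 18, ∞, -8, -4, ∞]
q=2: [-6, -11, -5, -12, -8, -3]
q=3: [-20, -15, -9, -16, -16, -9]
q=4: [-24, -29, -23, -24, -20, -19]
q=5: [-38, -33, -27, -33, -34, -27]
q=6: [-42, -47, -41, -42, -38, -37]
Optimal cycle mean attained by: cycle 1->2->1, total (-9) + (-9), length 2.
Answer: λ = -9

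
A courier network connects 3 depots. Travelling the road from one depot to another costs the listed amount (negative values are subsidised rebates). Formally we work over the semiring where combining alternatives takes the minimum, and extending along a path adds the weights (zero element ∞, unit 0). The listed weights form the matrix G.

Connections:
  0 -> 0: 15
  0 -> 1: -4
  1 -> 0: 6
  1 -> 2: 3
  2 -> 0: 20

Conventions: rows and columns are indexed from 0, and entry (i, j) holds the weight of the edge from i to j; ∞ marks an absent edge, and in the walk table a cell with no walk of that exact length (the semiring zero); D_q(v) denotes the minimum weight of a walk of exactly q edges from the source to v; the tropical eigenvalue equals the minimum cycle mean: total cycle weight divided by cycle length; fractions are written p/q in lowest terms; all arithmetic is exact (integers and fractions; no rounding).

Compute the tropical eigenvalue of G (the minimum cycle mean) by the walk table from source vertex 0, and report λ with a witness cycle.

q=0: [0, ∞, ∞]
q=1: [15, -4, ∞]
q=2: [2, 11, -1]
q=3: [17, -2, 14]
Optimal cycle mean attained by: cycle 0->1->0, total (-4) + 6, length 2.
Answer: λ = 1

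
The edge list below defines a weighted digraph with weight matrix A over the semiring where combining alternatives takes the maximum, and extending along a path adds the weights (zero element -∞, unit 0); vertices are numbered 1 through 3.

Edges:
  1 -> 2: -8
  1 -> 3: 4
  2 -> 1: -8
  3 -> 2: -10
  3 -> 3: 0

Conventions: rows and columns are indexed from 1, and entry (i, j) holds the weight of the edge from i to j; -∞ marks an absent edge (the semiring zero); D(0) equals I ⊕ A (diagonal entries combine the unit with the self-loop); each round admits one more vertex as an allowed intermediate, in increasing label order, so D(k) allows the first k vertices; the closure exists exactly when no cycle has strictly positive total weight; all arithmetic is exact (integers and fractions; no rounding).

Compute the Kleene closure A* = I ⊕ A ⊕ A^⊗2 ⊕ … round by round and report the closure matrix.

D(0):
  [0, -8, 4]
  [-8, 0, -∞]
  [-∞, -10, 0]
D(1):
  [0, -8, 4]
  [-8, 0, -4]
  [-∞, -10, 0]
D(2):
  [0, -8, 4]
  [-8, 0, -4]
  [-18, -10, 0]
D(3):
  [0, -6, 4]
  [-8, 0, -4]
  [-18, -10, 0]
Answer: A* = [[0, -6, 4], [-8, 0, -4], [-18, -10, 0]]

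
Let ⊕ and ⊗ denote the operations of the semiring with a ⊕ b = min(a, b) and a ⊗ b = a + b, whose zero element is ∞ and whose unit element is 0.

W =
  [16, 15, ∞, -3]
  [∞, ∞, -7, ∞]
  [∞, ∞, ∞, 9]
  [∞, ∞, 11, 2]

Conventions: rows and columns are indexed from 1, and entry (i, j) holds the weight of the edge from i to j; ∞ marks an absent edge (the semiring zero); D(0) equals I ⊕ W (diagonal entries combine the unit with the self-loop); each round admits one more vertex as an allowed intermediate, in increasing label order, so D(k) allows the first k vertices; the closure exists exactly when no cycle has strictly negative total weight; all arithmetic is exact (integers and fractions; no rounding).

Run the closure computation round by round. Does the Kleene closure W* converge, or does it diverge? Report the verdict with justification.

D(0):
  [0, 15, ∞, -3]
  [∞, 0, -7, ∞]
  [∞, ∞, 0, 9]
  [∞, ∞, 11, 0]
D(1):
  [0, 15, ∞, -3]
  [∞, 0, -7, ∞]
  [∞, ∞, 0, 9]
  [∞, ∞, 11, 0]
D(2):
  [0, 15, 8, -3]
  [∞, 0, -7, ∞]
  [∞, ∞, 0, 9]
  [∞, ∞, 11, 0]
D(3):
  [0, 15, 8, -3]
  [∞, 0, -7, 2]
  [∞, ∞, 0, 9]
  [∞, ∞, 11, 0]
D(4):
  [0, 15, 8, -3]
  [∞, 0, -7, 2]
  [∞, ∞, 0, 9]
  [∞, ∞, 11, 0]
Key observation: every diagonal entry stays at the unit through all rounds, so no improving cycle exists.
Answer: CONVERGES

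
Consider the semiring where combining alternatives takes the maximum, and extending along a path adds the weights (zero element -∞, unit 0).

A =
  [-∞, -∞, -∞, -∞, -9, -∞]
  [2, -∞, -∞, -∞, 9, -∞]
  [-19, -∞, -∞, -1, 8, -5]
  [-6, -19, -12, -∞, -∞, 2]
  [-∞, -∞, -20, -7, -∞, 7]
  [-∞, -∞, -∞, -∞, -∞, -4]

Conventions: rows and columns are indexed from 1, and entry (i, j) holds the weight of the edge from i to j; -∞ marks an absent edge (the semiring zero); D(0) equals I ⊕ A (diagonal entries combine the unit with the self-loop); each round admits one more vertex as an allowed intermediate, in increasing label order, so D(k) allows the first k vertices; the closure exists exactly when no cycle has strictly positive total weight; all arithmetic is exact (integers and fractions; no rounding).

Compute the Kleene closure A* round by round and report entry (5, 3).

D(0):
  [0, -∞, -∞, -∞, -9, -∞]
  [2, 0, -∞, -∞, 9, -∞]
  [-19, -∞, 0, -1, 8, -5]
  [-6, -19, -12, 0, -∞, 2]
  [-∞, -∞, -20, -7, 0, 7]
  [-∞, -∞, -∞, -∞, -∞, 0]
D(1):
  [0, -∞, -∞, -∞, -9, -∞]
  [2, 0, -∞, -∞, 9, -∞]
  [-19, -∞, 0, -1, 8, -5]
  [-6, -19, -12, 0, -15, 2]
  [-∞, -∞, -20, -7, 0, 7]
  [-∞, -∞, -∞, -∞, -∞, 0]
D(2):
  [0, -∞, -∞, -∞, -9, -∞]
  [2, 0, -∞, -∞, 9, -∞]
  [-19, -∞, 0, -1, 8, -5]
  [-6, -19, -12, 0, -10, 2]
  [-∞, -∞, -20, -7, 0, 7]
  [-∞, -∞, -∞, -∞, -∞, 0]
D(3):
  [0, -∞, -∞, -∞, -9, -∞]
  [2, 0, -∞, -∞, 9, -∞]
  [-19, -∞, 0, -1, 8, -5]
  [-6, -19, -12, 0, -4, 2]
  [-39, -∞, -20, -7, 0, 7]
  [-∞, -∞, -∞, -∞, -∞, 0]
D(4):
  [0, -∞, -∞, -∞, -9, -∞]
  [2, 0, -∞, -∞, 9, -∞]
  [-7, -20, 0, -1, 8, 1]
  [-6, -19, -12, 0, -4, 2]
  [-13, -26, -19, -7, 0, 7]
  [-∞, -∞, -∞, -∞, -∞, 0]
D(5):
  [0, -35, -28, -16, -9, -2]
  [2, 0, -10, 2, 9, 16]
  [-5, -18, 0, 1, 8, 15]
  [-6, -19, -12, 0, -4, 3]
  [-13, -26, -19, -7, 0, 7]
  [-∞, -∞, -∞, -∞, -∞, 0]
D(6):
  [0, -35, -28, -16, -9, -2]
  [2, 0, -10, 2, 9, 16]
  [-5, -18, 0, 1, 8, 15]
  [-6, -19, -12, 0, -4, 3]
  [-13, -26, -19, -7, 0, 7]
  [-∞, -∞, -∞, -∞, -∞, 0]
Answer: A*[5][3] = -19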